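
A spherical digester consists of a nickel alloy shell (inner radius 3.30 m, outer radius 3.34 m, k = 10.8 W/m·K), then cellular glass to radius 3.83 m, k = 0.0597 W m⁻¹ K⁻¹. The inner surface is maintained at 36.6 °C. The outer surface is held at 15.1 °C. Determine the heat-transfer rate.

Resistance network (inner→outer):
  R_nickel alloy = (1/3.30 − 1/3.34)/(4πk) = 0.003629/(4π·10.8) = 2.674×10^-5 K/W
  R_cellular glass = (1/3.34 − 1/3.83)/(4πk) = 0.03830/(4π·0.0597) = 0.05106 K/W
ΣR = 2.674×10^-5 + 0.05106 = 0.05109 K/W
Q = ΔT/ΣR = (36.6 °C − 15.1 °C)/0.05109 = 421 W

Q = 421 W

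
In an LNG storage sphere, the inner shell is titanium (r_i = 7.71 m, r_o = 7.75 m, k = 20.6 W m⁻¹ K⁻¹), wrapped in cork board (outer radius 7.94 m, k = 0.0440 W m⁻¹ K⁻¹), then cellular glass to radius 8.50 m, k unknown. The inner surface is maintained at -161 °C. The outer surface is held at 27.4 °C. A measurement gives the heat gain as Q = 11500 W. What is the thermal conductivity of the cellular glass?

k = 0.0612 W/m·K

ΣR = ΔT/Q = |-161 − 27.4|/11500 = 0.01638 K/W
Known resistances:
  R_titanium = (1/7.71 − 1/7.75)/(4πk) = 6.694×10^-4/(4π·20.6) = 2.586×10^-6 K/W
  R_cork board = (1/7.75 − 1/7.94)/(4πk) = 0.003088/(4π·0.0440) = 0.005584 K/W
R_cellular glass = ΣR − ΣR_known = 0.01638 − 0.005587 = 0.01079 K/W
(1/r₁−1/r₂)/(4πk) = 0.01079 ⇒ k = 0.008298/(4π·0.01079) = 0.0612 W/m·K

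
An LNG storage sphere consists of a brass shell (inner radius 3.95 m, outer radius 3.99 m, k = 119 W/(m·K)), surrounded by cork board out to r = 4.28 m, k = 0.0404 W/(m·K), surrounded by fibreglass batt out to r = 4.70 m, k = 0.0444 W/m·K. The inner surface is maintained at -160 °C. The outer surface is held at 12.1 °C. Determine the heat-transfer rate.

Q = 2.43 kW

Series thermal resistances, inner to outer:
  R_brass = (1/3.95 − 1/3.99)/(4πk) = 0.002538/(4π·119) = 1.697×10^-6 K/W
  R_cork board = (1/3.99 − 1/4.28)/(4πk) = 0.01698/(4π·0.0404) = 0.03345 K/W
  R_fibreglass batt = (1/4.28 − 1/4.70)/(4πk) = 0.02088/(4π·0.0444) = 0.03742 K/W
ΣR = 1.697×10^-6 + 0.03345 + 0.03742 = 0.07087 K/W
Q = ΔT/ΣR = (-160 °C − 12.1 °C)/0.07087 = -2430 W
(Negative Q ⇒ heat flows inward; heat gain = 2430 W.)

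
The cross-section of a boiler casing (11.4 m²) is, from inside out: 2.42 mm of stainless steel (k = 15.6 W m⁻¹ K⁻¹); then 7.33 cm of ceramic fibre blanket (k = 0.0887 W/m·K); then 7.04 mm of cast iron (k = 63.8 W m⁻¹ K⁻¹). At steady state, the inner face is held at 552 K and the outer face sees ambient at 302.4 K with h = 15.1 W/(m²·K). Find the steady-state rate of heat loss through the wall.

Q = 3190 W

Series thermal resistances, inner to outer:
  R_stainless steel = L/(kA) = 0.00242/(15.6·11.4) = 1.361×10^-5 K/W
  R_ceramic fibre blanket = L/(kA) = 0.0733/(0.0887·11.4) = 0.07249 K/W
  R_cast iron = L/(kA) = 0.00704/(63.8·11.4) = 9.679×10^-6 K/W
  R_conv,out = 1/(hA) = 1/(15.1·11.4) = 0.005809 K/W
ΣR = 1.361×10^-5 + 0.07249 + 9.679×10^-6 + 0.005809 = 0.07832 K/W
Q = ΔT/ΣR = (552 K − 302.4 K)/0.07832 = 3190 W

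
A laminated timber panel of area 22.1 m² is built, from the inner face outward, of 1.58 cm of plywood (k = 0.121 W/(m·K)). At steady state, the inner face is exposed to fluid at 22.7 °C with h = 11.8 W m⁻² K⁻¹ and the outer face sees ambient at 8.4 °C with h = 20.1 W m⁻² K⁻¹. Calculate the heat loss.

Q = 1190 W

Resistance network (inner→outer):
  R_conv,in = 1/(hA) = 1/(11.8·22.1) = 0.003835 K/W
  R_plywood = L/(kA) = 0.0158/(0.121·22.1) = 0.005909 K/W
  R_conv,out = 1/(hA) = 1/(20.1·22.1) = 0.002251 K/W
ΣR = 0.003835 + 0.005909 + 0.002251 = 0.01200 K/W
Q = ΔT/ΣR = (22.7 °C − 8.4 °C)/0.01200 = 1190 W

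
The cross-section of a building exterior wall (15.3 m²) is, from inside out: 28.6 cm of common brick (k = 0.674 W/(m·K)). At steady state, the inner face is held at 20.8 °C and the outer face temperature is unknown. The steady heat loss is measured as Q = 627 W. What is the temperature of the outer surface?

Series resistances:
  R_common brick = L/(kA) = 0.286/(0.674·15.3) = 0.02773 K/W
ΣR = 0.02773 K/W
ΔT = Q·ΣR = 627 × 0.02773 = 17.39 K
Heat flows outward, so T_out = T_in − ΔT = 20.8 − 17.39 = 3.41 °C

T_out = 3.41 °C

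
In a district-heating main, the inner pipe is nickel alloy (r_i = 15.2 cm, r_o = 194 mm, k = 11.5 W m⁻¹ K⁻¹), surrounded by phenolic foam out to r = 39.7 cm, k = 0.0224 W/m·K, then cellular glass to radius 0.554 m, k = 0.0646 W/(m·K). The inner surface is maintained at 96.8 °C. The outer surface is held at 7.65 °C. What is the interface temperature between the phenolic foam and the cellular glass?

T = 20.0 °C

Series thermal resistances, inner to outer:
  R'_nickel alloy = ln(0.194/0.152)/(2πk) = 0.2440/(2π·11.5) = 0.003377 m·K/W
  R'_phenolic foam = ln(0.397/0.194)/(2πk) = 0.7161/(2π·0.0224) = 5.088 m·K/W
  R'_cellular glass = ln(0.554/0.397)/(2πk) = 0.3332/(2π·0.0646) = 0.8210 m·K/W
ΣR = 0.003377 + 5.088 + 0.8210 = 5.912 m·K/W
Q' = ΔT/ΣR = (96.8 °C − 7.65 °C)/5.912 = 15.08 W/m
From the inner boundary to the phenolic foam/cellular glass interface, ΣR_partial = 5.091 m·K/W.
T_interface = T_in − Q'·ΣR_partial = 96.8 °C − (15.08)(5.091) = 20.0 °C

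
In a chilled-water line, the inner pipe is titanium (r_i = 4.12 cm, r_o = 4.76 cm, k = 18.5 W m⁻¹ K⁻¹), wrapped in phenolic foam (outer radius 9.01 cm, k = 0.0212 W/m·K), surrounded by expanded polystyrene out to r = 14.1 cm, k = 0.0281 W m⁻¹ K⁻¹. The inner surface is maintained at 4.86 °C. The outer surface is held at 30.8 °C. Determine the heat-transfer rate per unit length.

Series thermal resistances, inner to outer:
  R'_titanium = ln(0.0476/0.0412)/(2πk) = 0.1444/(2π·18.5) = 0.001242 m·K/W
  R'_phenolic foam = ln(0.0901/0.0476)/(2πk) = 0.6381/(2π·0.0212) = 4.790 m·K/W
  R'_expanded polystyrene = ln(0.141/0.0901)/(2πk) = 0.4478/(2π·0.0281) = 2.537 m·K/W
ΣR = 0.001242 + 4.790 + 2.537 = 7.328 m·K/W
Q' = ΔT/ΣR = (4.86 °C − 30.8 °C)/7.328 = -3.54 W/m
(Negative Q' ⇒ heat flows inward; heat gain = 3.54 W/m.)

Q' = 3.54 W/m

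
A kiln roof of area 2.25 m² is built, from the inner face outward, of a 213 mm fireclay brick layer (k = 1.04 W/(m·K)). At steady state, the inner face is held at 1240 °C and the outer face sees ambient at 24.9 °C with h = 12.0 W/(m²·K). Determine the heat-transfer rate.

Treat each layer as a resistance in series:
  R_fireclay brick = L/(kA) = 0.213/(1.04·2.25) = 0.09103 K/W
  R_conv,out = 1/(hA) = 1/(12.0·2.25) = 0.03704 K/W
ΣR = 0.09103 + 0.03704 = 0.1281 K/W
Q = ΔT/ΣR = (1240 °C − 24.9 °C)/0.1281 = 9490 W

Q = 9.49 kW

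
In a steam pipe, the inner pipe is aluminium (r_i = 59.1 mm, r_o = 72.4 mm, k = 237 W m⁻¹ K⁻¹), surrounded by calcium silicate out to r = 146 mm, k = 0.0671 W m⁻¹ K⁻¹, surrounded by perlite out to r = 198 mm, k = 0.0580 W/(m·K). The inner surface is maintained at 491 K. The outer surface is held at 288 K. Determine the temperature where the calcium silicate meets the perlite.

Treat each layer as a resistance in series:
  R'_aluminium = ln(0.0724/0.0591)/(2πk) = 0.2030/(2π·237) = 1.363×10^-4 m·K/W
  R'_calcium silicate = ln(0.146/0.0724)/(2πk) = 0.7014/(2π·0.0671) = 1.664 m·K/W
  R'_perlite = ln(0.198/0.146)/(2πk) = 0.3047/(2π·0.0580) = 0.8360 m·K/W
ΣR = 1.363×10^-4 + 1.664 + 0.8360 = 2.500 m·K/W
Q' = ΔT/ΣR = (491 K − 288 K)/2.500 = 81.20 W/m
From the inner boundary to the calcium silicate/perlite interface, ΣR_partial = 1.664 m·K/W.
T_interface = T_in − Q'·ΣR_partial = 491 K − (81.20)(1.664) = 355.9 K

T = 355.9 K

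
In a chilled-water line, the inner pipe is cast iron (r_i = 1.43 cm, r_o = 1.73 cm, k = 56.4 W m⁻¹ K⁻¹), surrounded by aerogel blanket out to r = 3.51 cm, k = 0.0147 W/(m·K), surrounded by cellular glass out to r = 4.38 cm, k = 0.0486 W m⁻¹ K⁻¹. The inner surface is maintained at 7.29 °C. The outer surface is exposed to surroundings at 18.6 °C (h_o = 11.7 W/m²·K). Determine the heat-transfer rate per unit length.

Q' = 1.30 W/m

Treat each layer as a resistance in series:
  R'_cast iron = ln(0.0173/0.0143)/(2πk) = 0.1904/(2π·56.4) = 5.374×10^-4 m·K/W
  R'_aerogel blanket = ln(0.0351/0.0173)/(2πk) = 0.7075/(2π·0.0147) = 7.660 m·K/W
  R'_cellular glass = ln(0.0438/0.0351)/(2πk) = 0.2214/(2π·0.0486) = 0.7251 m·K/W
  R'_conv,out = 1/(2πr h) = 1/(2π·0.0438·11.7) = 0.3106 m·K/W
ΣR = 5.374×10^-4 + 7.660 + 0.7251 + 0.3106 = 8.696 m·K/W
Q' = ΔT/ΣR = (7.29 °C − 18.6 °C)/8.696 = -1.30 W/m
(Negative Q' ⇒ heat flows inward; heat gain = 1.30 W/m.)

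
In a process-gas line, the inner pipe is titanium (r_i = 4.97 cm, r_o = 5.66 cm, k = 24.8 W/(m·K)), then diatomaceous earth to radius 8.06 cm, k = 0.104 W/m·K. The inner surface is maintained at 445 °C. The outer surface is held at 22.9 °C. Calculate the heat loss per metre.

Q' = 779 W/m

Series thermal resistances, inner to outer:
  R'_titanium = ln(0.0566/0.0497)/(2πk) = 0.1300/(2π·24.8) = 8.343×10^-4 m·K/W
  R'_diatomaceous earth = ln(0.0806/0.0566)/(2πk) = 0.3535/(2π·0.104) = 0.5410 m·K/W
ΣR = 8.343×10^-4 + 0.5410 = 0.5418 m·K/W
Q' = ΔT/ΣR = (445 °C − 22.9 °C)/0.5418 = 779 W/m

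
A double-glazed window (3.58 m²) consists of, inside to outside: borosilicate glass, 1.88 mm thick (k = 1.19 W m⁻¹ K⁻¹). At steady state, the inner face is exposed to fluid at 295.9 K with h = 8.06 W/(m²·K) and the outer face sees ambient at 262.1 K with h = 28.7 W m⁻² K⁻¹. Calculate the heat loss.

Resistance network (inner→outer):
  R_conv,in = 1/(hA) = 1/(8.06·3.58) = 0.03466 K/W
  R_borosilicate glass = L/(kA) = 0.00188/(1.19·3.58) = 4.413×10^-4 K/W
  R_conv,out = 1/(hA) = 1/(28.7·3.58) = 0.009733 K/W
ΣR = 0.03466 + 4.413×10^-4 + 0.009733 = 0.04483 K/W
Q = ΔT/ΣR = (295.9 K − 262.1 K)/0.04483 = 754 W

Q = 754 W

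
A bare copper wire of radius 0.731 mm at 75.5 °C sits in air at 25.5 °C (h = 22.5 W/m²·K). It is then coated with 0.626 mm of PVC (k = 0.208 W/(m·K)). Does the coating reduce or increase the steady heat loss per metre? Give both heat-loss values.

Critical radius for a cylinder: r_cr = k/h = 0.00924 m = 0.924 cm.
Outer radius after coating: r₂ = 7.31×10^-4 + 6.26×10^-4 = 0.001357 m.
Since r₁ < r_cr and r₂ ≤ r_cr, the coating moves toward the maximum at r_cr — heat loss rises.
Bare: R = 1/(2πr₁h) = 9.677 m·K/W; Q = 50/9.677 = 5.17 W/m.
Coated: R = R_cond + R_conv = 5.686 m·K/W; Q = 50/5.686 = 8.79 W/m.

increases: 5.17 → 8.79 W/m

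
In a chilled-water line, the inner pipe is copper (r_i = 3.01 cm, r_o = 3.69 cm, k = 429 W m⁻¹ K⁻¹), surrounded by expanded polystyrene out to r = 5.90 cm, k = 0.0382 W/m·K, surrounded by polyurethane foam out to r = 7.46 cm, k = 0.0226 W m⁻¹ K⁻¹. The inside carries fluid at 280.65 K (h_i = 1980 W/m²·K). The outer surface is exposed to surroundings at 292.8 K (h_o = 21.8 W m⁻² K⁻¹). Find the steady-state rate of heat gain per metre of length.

Q' = 3.28 W/m

Treat each layer as a resistance in series:
  R'_conv,in = 1/(2πr h) = 1/(2π·0.0301·1980) = 0.002670 m·K/W
  R'_copper = ln(0.0369/0.0301)/(2πk) = 0.2037/(2π·429) = 7.557×10^-5 m·K/W
  R'_expanded polystyrene = ln(0.0590/0.0369)/(2πk) = 0.4693/(2π·0.0382) = 1.955 m·K/W
  R'_polyurethane foam = ln(0.0746/0.0590)/(2πk) = 0.2346/(2π·0.0226) = 1.652 m·K/W
  R'_conv,out = 1/(2πr h) = 1/(2π·0.0746·21.8) = 0.09786 m·K/W
ΣR = 0.002670 + 7.557×10^-5 + 1.955 + 1.652 + 0.09786 = 3.708 m·K/W
Q' = ΔT/ΣR = (280.65 K − 292.8 K)/3.708 = -3.28 W/m
(Negative Q' ⇒ heat flows inward; heat gain = 3.28 W/m.)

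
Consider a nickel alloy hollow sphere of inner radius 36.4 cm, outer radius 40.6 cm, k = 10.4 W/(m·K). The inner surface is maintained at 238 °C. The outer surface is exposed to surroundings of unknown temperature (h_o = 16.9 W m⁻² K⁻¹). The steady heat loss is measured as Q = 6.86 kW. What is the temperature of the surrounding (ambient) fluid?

T_out = 27.1 °C

Series resistances:
  R_nickel alloy = (1/0.364 − 1/0.406)/(4πk) = 0.2842/(4π·10.4) = 0.002175 K/W
  R_conv,out = 1/(4πr²h) = 1/(4π·0.406²·16.9) = 0.02857 K/W
ΣR = 0.03074 K/W
ΔT = Q·ΣR = 6860 × 0.03074 = 210.9 K
Heat flows outward, so T_out = T_in − ΔT = 238 − 210.9 = 27.1 °C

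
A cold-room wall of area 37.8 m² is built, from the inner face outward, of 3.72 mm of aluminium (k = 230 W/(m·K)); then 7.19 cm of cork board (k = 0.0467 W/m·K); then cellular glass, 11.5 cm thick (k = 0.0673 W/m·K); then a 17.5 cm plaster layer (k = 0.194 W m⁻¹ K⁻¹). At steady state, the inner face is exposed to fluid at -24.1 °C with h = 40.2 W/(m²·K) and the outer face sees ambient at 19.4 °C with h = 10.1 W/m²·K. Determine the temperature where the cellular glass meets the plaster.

Treat each layer as a resistance in series:
  R_conv,in = 1/(hA) = 1/(40.2·37.8) = 6.581×10^-4 K/W
  R_aluminium = L/(kA) = 0.00372/(230·37.8) = 4.279×10^-7 K/W
  R_cork board = L/(kA) = 0.0719/(0.0467·37.8) = 0.04073 K/W
  R_cellular glass = L/(kA) = 0.115/(0.0673·37.8) = 0.04521 K/W
  R_plaster = L/(kA) = 0.175/(0.194·37.8) = 0.02386 K/W
  R_conv,out = 1/(hA) = 1/(10.1·37.8) = 0.002619 K/W
ΣR = 6.581×10^-4 + 4.279×10^-7 + 0.04073 + 0.04521 + 0.02386 + 0.002619 = 0.1131 K/W
Q = ΔT/ΣR = (-24.1 °C − 19.4 °C)/0.1131 = -384.6 W
From the inner boundary to the cellular glass/plaster interface, ΣR_partial = 0.08660 K/W.
T_interface = T_in − Q·ΣR_partial = -24.1 °C − (-384.6)(0.08660) = 9.21 °C

T = 9.21 °C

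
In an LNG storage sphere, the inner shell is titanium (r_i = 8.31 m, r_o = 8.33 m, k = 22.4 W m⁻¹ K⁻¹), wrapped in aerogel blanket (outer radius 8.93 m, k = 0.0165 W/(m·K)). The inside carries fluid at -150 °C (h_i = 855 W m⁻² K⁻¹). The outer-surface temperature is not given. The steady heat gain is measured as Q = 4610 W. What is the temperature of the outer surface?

Series resistances:
  R_conv,in = 1/(4πr²h) = 1/(4π·8.31²·855) = 1.348×10^-6 K/W
  R_titanium = (1/8.31 − 1/8.33)/(4πk) = 2.889×10^-4/(4π·22.4) = 1.026×10^-6 K/W
  R_aerogel blanket = (1/8.33 − 1/8.93)/(4πk) = 0.008066/(4π·0.0165) = 0.03890 K/W
ΣR = 0.03890 K/W
ΔT = Q·ΣR = 4610 × 0.03890 = 179.3 K
Heat flows inward, so T_out = T_in + ΔT = -150 + 179.3 = 29.3 °C

T_out = 29.3 °C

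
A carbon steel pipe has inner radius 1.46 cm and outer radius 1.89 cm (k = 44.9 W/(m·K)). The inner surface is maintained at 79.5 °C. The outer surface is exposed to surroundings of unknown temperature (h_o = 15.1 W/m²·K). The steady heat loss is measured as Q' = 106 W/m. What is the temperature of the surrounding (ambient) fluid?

T_out = 20.3 °C

Sum the resistances:
  R'_carbon steel = ln(0.0189/0.0146)/(2πk) = 0.2581/(2π·44.9) = 9.150×10^-4 m·K/W
  R'_conv,out = 1/(2πr h) = 1/(2π·0.0189·15.1) = 0.5577 m·K/W
ΣR = 0.5586 m·K/W
ΔT = Q'·ΣR = 106 × 0.5586 = 59.21 K
Heat flows outward, so T_out = T_in − ΔT = 79.5 − 59.21 = 20.3 °C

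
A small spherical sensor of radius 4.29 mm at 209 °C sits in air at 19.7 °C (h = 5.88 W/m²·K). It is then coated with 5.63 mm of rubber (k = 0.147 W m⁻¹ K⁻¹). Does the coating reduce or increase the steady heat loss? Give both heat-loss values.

Critical radius for a sphere: r_cr = 2k/h = 0.0500 m = 5.00 cm.
Outer radius after coating: r₂ = 0.00429 + 0.00563 = 0.00992 m.
Since r₁ < r_cr and r₂ ≤ r_cr, the coating moves toward the maximum at r_cr — heat loss rises.
Bare: R = 1/(4πr₁²h) = 735.4 K/W; Q = 189.3/735.4 = 0.257 W.
Coated: R = R_cond + R_conv = 209.1 K/W; Q = 189.3/209.1 = 0.905 W.

increases: 0.257 → 0.905 W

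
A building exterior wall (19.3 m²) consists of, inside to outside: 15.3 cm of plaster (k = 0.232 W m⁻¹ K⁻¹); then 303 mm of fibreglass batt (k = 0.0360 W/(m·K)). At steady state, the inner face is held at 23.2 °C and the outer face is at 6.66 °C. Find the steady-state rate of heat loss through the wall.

Resistance network (inner→outer):
  R_plaster = L/(kA) = 0.153/(0.232·19.3) = 0.03417 K/W
  R_fibreglass batt = L/(kA) = 0.303/(0.0360·19.3) = 0.4361 K/W
ΣR = 0.03417 + 0.4361 = 0.4703 K/W
Q = ΔT/ΣR = (23.2 °C − 6.66 °C)/0.4703 = 35.2 W

Q = 35.2 W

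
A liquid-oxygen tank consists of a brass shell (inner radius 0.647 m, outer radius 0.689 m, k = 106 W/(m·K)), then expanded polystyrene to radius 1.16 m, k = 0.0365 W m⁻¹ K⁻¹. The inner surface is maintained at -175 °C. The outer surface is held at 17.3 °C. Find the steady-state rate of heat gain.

Treat each layer as a resistance in series:
  R_brass = (1/0.647 − 1/0.689)/(4πk) = 0.09422/(4π·106) = 7.073×10^-5 K/W
  R_expanded polystyrene = (1/0.689 − 1/1.16)/(4πk) = 0.5893/(4π·0.0365) = 1.285 K/W
ΣR = 7.073×10^-5 + 1.285 = 1.285 K/W
Q = ΔT/ΣR = (-175 °C − 17.3 °C)/1.285 = -150 W
(Negative Q ⇒ heat flows inward; heat gain = 150 W.)

Q = 150 W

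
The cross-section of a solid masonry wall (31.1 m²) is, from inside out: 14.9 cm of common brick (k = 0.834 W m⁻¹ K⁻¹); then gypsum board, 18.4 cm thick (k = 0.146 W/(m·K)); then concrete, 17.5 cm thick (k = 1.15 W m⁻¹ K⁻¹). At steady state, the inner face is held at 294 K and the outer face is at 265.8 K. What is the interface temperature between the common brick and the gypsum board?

Treat each layer as a resistance in series:
  R_common brick = L/(kA) = 0.149/(0.834·31.1) = 0.005745 K/W
  R_gypsum board = L/(kA) = 0.184/(0.146·31.1) = 0.04052 K/W
  R_concrete = L/(kA) = 0.175/(1.15·31.1) = 0.004893 K/W
ΣR = 0.005745 + 0.04052 + 0.004893 = 0.05116 K/W
Q = ΔT/ΣR = (294 K − 265.8 K)/0.05116 = 551.2 W
From the inner boundary to the common brick/gypsum board interface, ΣR_partial = 0.005745 K/W.
T_interface = T_in − Q·ΣR_partial = 294 K − (551.2)(0.005745) = 290.8 K

T = 290.8 K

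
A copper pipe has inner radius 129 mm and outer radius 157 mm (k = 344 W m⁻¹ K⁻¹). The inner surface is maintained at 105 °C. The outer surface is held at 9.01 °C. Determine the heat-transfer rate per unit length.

Q' = 2πk·ΔT/ln(r₂/r₁) = 2π × 344 × 95.99 / ln(0.157/0.129) = 1.06×10^6 W/m

Q' = 1060 kW/m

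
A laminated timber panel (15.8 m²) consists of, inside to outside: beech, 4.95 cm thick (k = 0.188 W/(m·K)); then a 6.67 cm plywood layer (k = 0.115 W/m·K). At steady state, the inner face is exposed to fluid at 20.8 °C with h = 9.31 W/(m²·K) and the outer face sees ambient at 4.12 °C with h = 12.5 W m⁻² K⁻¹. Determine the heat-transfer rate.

Series thermal resistances, inner to outer:
  R_conv,in = 1/(hA) = 1/(9.31·15.8) = 0.006798 K/W
  R_beech = L/(kA) = 0.0495/(0.188·15.8) = 0.01666 K/W
  R_plywood = L/(kA) = 0.0667/(0.115·15.8) = 0.03671 K/W
  R_conv,out = 1/(hA) = 1/(12.5·15.8) = 0.005063 K/W
ΣR = 0.006798 + 0.01666 + 0.03671 + 0.005063 = 0.06523 K/W
Q = ΔT/ΣR = (20.8 °C − 4.12 °C)/0.06523 = 256 W

Q = 256 W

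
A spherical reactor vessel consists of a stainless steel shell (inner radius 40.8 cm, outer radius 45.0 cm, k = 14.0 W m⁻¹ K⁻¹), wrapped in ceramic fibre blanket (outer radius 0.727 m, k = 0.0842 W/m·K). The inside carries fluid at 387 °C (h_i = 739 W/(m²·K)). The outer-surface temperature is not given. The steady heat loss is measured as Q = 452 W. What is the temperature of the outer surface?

Series resistances:
  R_conv,in = 1/(4πr²h) = 1/(4π·0.408²·739) = 6.469×10^-4 K/W
  R_stainless steel = (1/0.408 − 1/0.450)/(4πk) = 0.2288/(4π·14.0) = 0.001300 K/W
  R_ceramic fibre blanket = (1/0.450 − 1/0.727)/(4πk) = 0.8467/(4π·0.0842) = 0.8002 K/W
ΣR = 0.8022 K/W
ΔT = Q·ΣR = 452 × 0.8022 = 362.6 K
Heat flows outward, so T_out = T_in − ΔT = 387 − 362.6 = 24.4 °C

T_out = 24.4 °C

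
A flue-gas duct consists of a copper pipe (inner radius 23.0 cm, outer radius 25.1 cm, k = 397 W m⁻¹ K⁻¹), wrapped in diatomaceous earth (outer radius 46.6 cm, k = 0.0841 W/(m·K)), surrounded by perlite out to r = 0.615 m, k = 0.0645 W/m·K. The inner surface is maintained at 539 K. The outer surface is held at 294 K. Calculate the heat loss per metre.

Treat each layer as a resistance in series:
  R'_copper = ln(0.251/0.230)/(2πk) = 0.08737/(2π·397) = 3.503×10^-5 m·K/W
  R'_diatomaceous earth = ln(0.466/0.251)/(2πk) = 0.6187/(2π·0.0841) = 1.171 m·K/W
  R'_perlite = ln(0.615/0.466)/(2πk) = 0.2774/(2π·0.0645) = 0.6846 m·K/W
ΣR = 3.503×10^-5 + 1.171 + 0.6846 = 1.856 m·K/W
Q' = ΔT/ΣR = (539 K − 294 K)/1.856 = 132 W/m

Q' = 132 W/m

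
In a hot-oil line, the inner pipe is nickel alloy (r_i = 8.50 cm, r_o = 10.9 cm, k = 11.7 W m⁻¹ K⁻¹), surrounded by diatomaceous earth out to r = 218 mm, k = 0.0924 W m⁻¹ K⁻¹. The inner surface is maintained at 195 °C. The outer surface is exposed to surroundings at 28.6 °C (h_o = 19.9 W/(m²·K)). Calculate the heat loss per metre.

Treat each layer as a resistance in series:
  R'_nickel alloy = ln(0.109/0.0850)/(2πk) = 0.2487/(2π·11.7) = 0.003383 m·K/W
  R'_diatomaceous earth = ln(0.218/0.109)/(2πk) = 0.6931/(2π·0.0924) = 1.194 m·K/W
  R'_conv,out = 1/(2πr h) = 1/(2π·0.218·19.9) = 0.03669 m·K/W
ΣR = 0.003383 + 1.194 + 0.03669 = 1.234 m·K/W
Q' = ΔT/ΣR = (195 °C − 28.6 °C)/1.234 = 135 W/m

Q' = 135 W/m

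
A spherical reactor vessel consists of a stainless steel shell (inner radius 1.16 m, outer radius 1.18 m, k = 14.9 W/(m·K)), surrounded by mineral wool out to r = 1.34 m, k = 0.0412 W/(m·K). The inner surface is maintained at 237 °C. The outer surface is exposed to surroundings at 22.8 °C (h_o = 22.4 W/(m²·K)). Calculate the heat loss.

Q = 1080 W

Series thermal resistances, inner to outer:
  R_stainless steel = (1/1.16 − 1/1.18)/(4πk) = 0.01461/(4π·14.9) = 7.804×10^-5 K/W
  R_mineral wool = (1/1.18 − 1/1.34)/(4πk) = 0.1012/(4π·0.0412) = 0.1954 K/W
  R_conv,out = 1/(4πr²h) = 1/(4π·1.34²·22.4) = 0.001978 K/W
ΣR = 7.804×10^-5 + 0.1954 + 0.001978 = 0.1975 K/W
Q = ΔT/ΣR = (237 °C − 22.8 °C)/0.1975 = 1080 W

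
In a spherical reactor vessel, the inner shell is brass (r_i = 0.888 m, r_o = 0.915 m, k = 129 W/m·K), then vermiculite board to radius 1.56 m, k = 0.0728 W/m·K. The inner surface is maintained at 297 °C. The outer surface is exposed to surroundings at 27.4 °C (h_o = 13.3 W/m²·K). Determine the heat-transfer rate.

Treat each layer as a resistance in series:
  R_brass = (1/0.888 − 1/0.915)/(4πk) = 0.03323/(4π·129) = 2.050×10^-5 K/W
  R_vermiculite board = (1/0.915 − 1/1.56)/(4πk) = 0.4519/(4π·0.0728) = 0.4939 K/W
  R_conv,out = 1/(4πr²h) = 1/(4π·1.56²·13.3) = 0.002459 K/W
ΣR = 2.050×10^-5 + 0.4939 + 0.002459 = 0.4964 K/W
Q = ΔT/ΣR = (297 °C − 27.4 °C)/0.4964 = 543 W

Q = 543 W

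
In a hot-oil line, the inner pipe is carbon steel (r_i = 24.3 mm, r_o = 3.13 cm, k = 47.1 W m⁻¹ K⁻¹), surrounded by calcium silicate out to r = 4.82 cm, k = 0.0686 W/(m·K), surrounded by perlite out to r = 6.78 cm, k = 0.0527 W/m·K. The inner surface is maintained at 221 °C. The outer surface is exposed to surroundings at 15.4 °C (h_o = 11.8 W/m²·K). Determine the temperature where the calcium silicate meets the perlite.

T = 129 °C

Treat each layer as a resistance in series:
  R'_carbon steel = ln(0.0313/0.0243)/(2πk) = 0.2531/(2π·47.1) = 8.554×10^-4 m·K/W
  R'_calcium silicate = ln(0.0482/0.0313)/(2πk) = 0.4317/(2π·0.0686) = 1.002 m·K/W
  R'_perlite = ln(0.0678/0.0482)/(2πk) = 0.3412/(2π·0.0527) = 1.030 m·K/W
  R'_conv,out = 1/(2πr h) = 1/(2π·0.0678·11.8) = 0.1989 m·K/W
ΣR = 8.554×10^-4 + 1.002 + 1.030 + 0.1989 = 2.232 m·K/W
Q' = ΔT/ΣR = (221 °C − 15.4 °C)/2.232 = 92.11 W/m
From the inner boundary to the calcium silicate/perlite interface, ΣR_partial = 1.003 m·K/W.
T_interface = T_in − Q'·ΣR_partial = 221 °C − (92.11)(1.003) = 129 °C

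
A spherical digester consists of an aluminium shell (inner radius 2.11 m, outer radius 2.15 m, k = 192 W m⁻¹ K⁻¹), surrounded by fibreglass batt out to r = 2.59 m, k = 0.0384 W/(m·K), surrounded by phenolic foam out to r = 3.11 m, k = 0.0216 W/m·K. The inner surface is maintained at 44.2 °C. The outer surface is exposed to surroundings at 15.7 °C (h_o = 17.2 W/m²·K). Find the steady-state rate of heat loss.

Treat each layer as a resistance in series:
  R_aluminium = (1/2.11 − 1/2.15)/(4πk) = 0.008817/(4π·192) = 3.655×10^-6 K/W
  R_fibreglass batt = (1/2.15 − 1/2.59)/(4πk) = 0.07902/(4π·0.0384) = 0.1637 K/W
  R_phenolic foam = (1/2.59 − 1/3.11)/(4πk) = 0.06456/(4π·0.0216) = 0.2378 K/W
  R_conv,out = 1/(4πr²h) = 1/(4π·3.11²·17.2) = 4.783×10^-4 K/W
ΣR = 3.655×10^-6 + 0.1637 + 0.2378 + 4.783×10^-4 = 0.4020 K/W
Q = ΔT/ΣR = (44.2 °C − 15.7 °C)/0.4020 = 70.9 W

Q = 70.9 W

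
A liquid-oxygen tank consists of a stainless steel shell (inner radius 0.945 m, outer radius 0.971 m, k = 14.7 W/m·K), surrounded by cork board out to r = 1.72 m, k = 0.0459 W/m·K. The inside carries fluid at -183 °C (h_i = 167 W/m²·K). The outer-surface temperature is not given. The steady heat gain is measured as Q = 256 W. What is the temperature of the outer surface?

Series resistances:
  R_conv,in = 1/(4πr²h) = 1/(4π·0.945²·167) = 5.336×10^-4 K/W
  R_stainless steel = (1/0.945 − 1/0.971)/(4πk) = 0.02833/(4π·14.7) = 1.534×10^-4 K/W
  R_cork board = (1/0.971 − 1/1.72)/(4πk) = 0.4485/(4π·0.0459) = 0.7775 K/W
ΣR = 0.7782 K/W
ΔT = Q·ΣR = 256 × 0.7782 = 199.2 K
Heat flows inward, so T_out = T_in + ΔT = -183 + 199.2 = 16.2 °C

T_out = 16.2 °C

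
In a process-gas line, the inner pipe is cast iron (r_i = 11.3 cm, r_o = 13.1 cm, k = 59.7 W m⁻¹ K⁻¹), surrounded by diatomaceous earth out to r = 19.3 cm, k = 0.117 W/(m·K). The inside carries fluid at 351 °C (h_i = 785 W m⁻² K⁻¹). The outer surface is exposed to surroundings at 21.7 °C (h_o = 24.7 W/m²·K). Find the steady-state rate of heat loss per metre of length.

Q' = 585 W/m

Treat each layer as a resistance in series:
  R'_conv,in = 1/(2πr h) = 1/(2π·0.113·785) = 0.001794 m·K/W
  R'_cast iron = ln(0.131/0.113)/(2πk) = 0.1478/(2π·59.7) = 3.940×10^-4 m·K/W
  R'_diatomaceous earth = ln(0.193/0.131)/(2πk) = 0.3875/(2π·0.117) = 0.5271 m·K/W
  R'_conv,out = 1/(2πr h) = 1/(2π·0.193·24.7) = 0.03339 m·K/W
ΣR = 0.001794 + 3.940×10^-4 + 0.5271 + 0.03339 = 0.5627 m·K/W
Q' = ΔT/ΣR = (351 °C − 21.7 °C)/0.5627 = 585 W/m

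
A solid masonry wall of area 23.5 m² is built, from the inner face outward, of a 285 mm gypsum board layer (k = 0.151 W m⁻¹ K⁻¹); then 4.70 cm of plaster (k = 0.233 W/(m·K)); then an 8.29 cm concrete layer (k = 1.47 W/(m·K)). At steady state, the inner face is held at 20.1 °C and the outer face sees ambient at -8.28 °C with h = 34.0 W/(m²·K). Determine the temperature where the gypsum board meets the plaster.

T = -4.53 °C

Series thermal resistances, inner to outer:
  R_gypsum board = L/(kA) = 0.285/(0.151·23.5) = 0.08032 K/W
  R_plaster = L/(kA) = 0.0470/(0.233·23.5) = 0.008584 K/W
  R_concrete = L/(kA) = 0.0829/(1.47·23.5) = 0.002400 K/W
  R_conv,out = 1/(hA) = 1/(34.0·23.5) = 0.001252 K/W
ΣR = 0.08032 + 0.008584 + 0.002400 + 0.001252 = 0.09256 K/W
Q = ΔT/ΣR = (20.1 °C − -8.28 °C)/0.09256 = 306.6 W
From the inner boundary to the gypsum board/plaster interface, ΣR_partial = 0.08032 K/W.
T_interface = T_in − Q·ΣR_partial = 20.1 °C − (306.6)(0.08032) = -4.53 °C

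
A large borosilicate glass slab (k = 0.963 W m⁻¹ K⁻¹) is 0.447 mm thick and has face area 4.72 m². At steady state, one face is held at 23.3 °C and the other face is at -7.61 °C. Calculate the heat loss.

Q = kA·ΔT/L = 0.963 × 4.72 × |23.3 °C − -7.61 °C| / 4.47×10^-4 = 3.14×10^5 W

Q = 3.14×10^5 W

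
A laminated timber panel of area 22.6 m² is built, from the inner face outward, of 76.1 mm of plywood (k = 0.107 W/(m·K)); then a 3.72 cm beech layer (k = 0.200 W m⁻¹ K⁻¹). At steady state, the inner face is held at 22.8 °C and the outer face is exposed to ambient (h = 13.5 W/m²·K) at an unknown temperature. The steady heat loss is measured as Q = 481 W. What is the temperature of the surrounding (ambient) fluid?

T_out = 2.13 °C

Sum the resistances:
  R_plywood = L/(kA) = 0.0761/(0.107·22.6) = 0.03147 K/W
  R_beech = L/(kA) = 0.0372/(0.200·22.6) = 0.008230 K/W
  R_conv,out = 1/(hA) = 1/(13.5·22.6) = 0.003278 K/W
ΣR = 0.04298 K/W
ΔT = Q·ΣR = 481 × 0.04298 = 20.67 K
Heat flows outward, so T_out = T_in − ΔT = 22.8 − 20.67 = 2.13 °C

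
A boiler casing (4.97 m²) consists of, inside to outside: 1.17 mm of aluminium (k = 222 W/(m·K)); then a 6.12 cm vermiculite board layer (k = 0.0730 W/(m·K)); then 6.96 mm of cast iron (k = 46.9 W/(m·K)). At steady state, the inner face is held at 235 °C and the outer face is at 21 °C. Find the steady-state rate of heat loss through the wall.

Q = 1270 W

Treat each layer as a resistance in series:
  R_aluminium = L/(kA) = 0.00117/(222·4.97) = 1.060×10^-6 K/W
  R_vermiculite board = L/(kA) = 0.0612/(0.0730·4.97) = 0.1687 K/W
  R_cast iron = L/(kA) = 0.00696/(46.9·4.97) = 2.986×10^-5 K/W
ΣR = 1.060×10^-6 + 0.1687 + 2.986×10^-5 = 0.1687 K/W
Q = ΔT/ΣR = (235 °C − 21 °C)/0.1687 = 1270 W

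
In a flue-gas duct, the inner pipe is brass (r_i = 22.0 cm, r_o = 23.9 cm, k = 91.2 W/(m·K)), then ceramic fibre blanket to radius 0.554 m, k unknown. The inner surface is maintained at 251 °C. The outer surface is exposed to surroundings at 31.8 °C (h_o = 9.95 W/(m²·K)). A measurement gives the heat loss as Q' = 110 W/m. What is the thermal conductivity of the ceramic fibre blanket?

k = 0.0681 W/m·K

ΣR = ΔT/Q' = |251 − 31.8|/110 = 1.993 m·K/W
Known resistances:
  R'_brass = ln(0.239/0.220)/(2πk) = 0.08284/(2π·91.2) = 1.446×10^-4 m·K/W
  R'_conv,out = 1/(2πr h) = 1/(2π·0.554·9.95) = 0.02887 m·K/W
R_ceramic fibre blanket = ΣR − ΣR_known = 1.993 − 0.02901 = 1.964 m·K/W
ln(r₂/r₁)/(2πk) = 1.964 ⇒ k = 0.8407/(2π·1.964) = 0.0681 W/m·K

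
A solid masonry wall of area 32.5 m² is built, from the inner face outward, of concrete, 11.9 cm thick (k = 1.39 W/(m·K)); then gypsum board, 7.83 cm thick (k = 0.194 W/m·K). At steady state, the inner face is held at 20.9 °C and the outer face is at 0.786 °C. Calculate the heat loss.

Q = 1340 W

Series thermal resistances, inner to outer:
  R_concrete = L/(kA) = 0.119/(1.39·32.5) = 0.002634 K/W
  R_gypsum board = L/(kA) = 0.0783/(0.194·32.5) = 0.01242 K/W
ΣR = 0.002634 + 0.01242 = 0.01505 K/W
Q = ΔT/ΣR = (20.9 °C − 0.786 °C)/0.01505 = 1340 W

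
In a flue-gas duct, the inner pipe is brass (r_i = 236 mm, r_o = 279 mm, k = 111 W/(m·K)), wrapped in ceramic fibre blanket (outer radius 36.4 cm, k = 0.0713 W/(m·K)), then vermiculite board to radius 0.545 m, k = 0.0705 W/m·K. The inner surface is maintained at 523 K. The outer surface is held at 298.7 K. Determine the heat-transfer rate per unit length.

Q' = 149 W/m

Series thermal resistances, inner to outer:
  R'_brass = ln(0.279/0.236)/(2πk) = 0.1674/(2π·111) = 2.400×10^-4 m·K/W
  R'_ceramic fibre blanket = ln(0.364/0.279)/(2πk) = 0.2659/(2π·0.0713) = 0.5936 m·K/W
  R'_vermiculite board = ln(0.545/0.364)/(2πk) = 0.4036/(2π·0.0705) = 0.9112 m·K/W
ΣR = 2.400×10^-4 + 0.5936 + 0.9112 = 1.505 m·K/W
Q' = ΔT/ΣR = (523 K − 298.7 K)/1.505 = 149 W/m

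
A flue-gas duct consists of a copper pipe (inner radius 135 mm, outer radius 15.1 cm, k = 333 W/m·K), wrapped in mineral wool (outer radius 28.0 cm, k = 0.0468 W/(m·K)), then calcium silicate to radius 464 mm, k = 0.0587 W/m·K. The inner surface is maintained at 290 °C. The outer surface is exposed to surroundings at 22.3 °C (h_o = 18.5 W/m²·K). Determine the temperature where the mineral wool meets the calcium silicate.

Resistance network (inner→outer):
  R'_copper = ln(0.151/0.135)/(2πk) = 0.1120/(2π·333) = 5.353×10^-5 m·K/W
  R'_mineral wool = ln(0.280/0.151)/(2πk) = 0.6175/(2π·0.0468) = 2.100 m·K/W
  R'_calcium silicate = ln(0.464/0.280)/(2πk) = 0.5051/(2π·0.0587) = 1.369 m·K/W
  R'_conv,out = 1/(2πr h) = 1/(2π·0.464·18.5) = 0.01854 m·K/W
ΣR = 5.353×10^-5 + 2.100 + 1.369 + 0.01854 = 3.488 m·K/W
Q' = ΔT/ΣR = (290 °C − 22.3 °C)/3.488 = 76.75 W/m
From the inner boundary to the mineral wool/calcium silicate interface, ΣR_partial = 2.100 m·K/W.
T_interface = T_in − Q'·ΣR_partial = 290 °C − (76.75)(2.100) = 129 °C

T = 129 °C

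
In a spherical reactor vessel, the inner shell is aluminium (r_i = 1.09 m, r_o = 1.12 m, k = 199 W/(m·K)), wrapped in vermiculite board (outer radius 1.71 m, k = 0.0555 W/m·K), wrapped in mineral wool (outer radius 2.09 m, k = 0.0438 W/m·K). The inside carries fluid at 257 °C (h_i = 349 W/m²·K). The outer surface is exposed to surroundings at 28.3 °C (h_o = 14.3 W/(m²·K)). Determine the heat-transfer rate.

Q = 359 W

Series thermal resistances, inner to outer:
  R_conv,in = 1/(4πr²h) = 1/(4π·1.09²·349) = 1.919×10^-4 K/W
  R_aluminium = (1/1.09 − 1/1.12)/(4πk) = 0.02457/(4π·199) = 9.827×10^-6 K/W
  R_vermiculite board = (1/1.12 − 1/1.71)/(4πk) = 0.3081/(4π·0.0555) = 0.4417 K/W
  R_mineral wool = (1/1.71 − 1/2.09)/(4πk) = 0.1063/(4π·0.0438) = 0.1932 K/W
  R_conv,out = 1/(4πr²h) = 1/(4π·2.09²·14.3) = 0.001274 K/W
ΣR = 1.919×10^-4 + 9.827×10^-6 + 0.4417 + 0.1932 + 0.001274 = 0.6364 K/W
Q = ΔT/ΣR = (257 °C − 28.3 °C)/0.6364 = 359 W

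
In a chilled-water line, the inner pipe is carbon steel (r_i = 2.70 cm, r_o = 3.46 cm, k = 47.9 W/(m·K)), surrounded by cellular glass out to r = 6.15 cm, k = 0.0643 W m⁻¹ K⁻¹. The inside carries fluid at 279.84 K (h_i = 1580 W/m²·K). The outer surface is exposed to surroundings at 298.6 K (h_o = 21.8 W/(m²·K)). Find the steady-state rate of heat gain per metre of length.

Resistance network (inner→outer):
  R'_conv,in = 1/(2πr h) = 1/(2π·0.0270·1580) = 0.003731 m·K/W
  R'_carbon steel = ln(0.0346/0.0270)/(2πk) = 0.2480/(2π·47.9) = 8.241×10^-4 m·K/W
  R'_cellular glass = ln(0.0615/0.0346)/(2πk) = 0.5752/(2π·0.0643) = 1.424 m·K/W
  R'_conv,out = 1/(2πr h) = 1/(2π·0.0615·21.8) = 0.1187 m·K/W
ΣR = 0.003731 + 8.241×10^-4 + 1.424 + 0.1187 = 1.547 m·K/W
Q' = ΔT/ΣR = (279.84 K − 298.6 K)/1.547 = -12.1 W/m
(Negative Q' ⇒ heat flows inward; heat gain = 12.1 W/m.)

Q' = 12.1 W/m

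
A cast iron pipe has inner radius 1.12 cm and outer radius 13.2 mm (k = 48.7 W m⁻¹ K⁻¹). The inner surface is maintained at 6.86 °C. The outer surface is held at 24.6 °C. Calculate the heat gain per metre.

Q' = 2πk·ΔT/ln(r₂/r₁) = 2π × 48.7 × 17.74 / ln(0.0132/0.0112) = 33000 W/m

Q' = 33.0 kW/m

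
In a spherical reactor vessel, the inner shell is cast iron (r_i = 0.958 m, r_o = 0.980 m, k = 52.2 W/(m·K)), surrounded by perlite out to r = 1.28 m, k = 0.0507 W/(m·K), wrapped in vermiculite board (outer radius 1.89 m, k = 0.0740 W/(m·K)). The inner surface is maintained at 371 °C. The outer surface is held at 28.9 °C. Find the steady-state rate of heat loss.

Series thermal resistances, inner to outer:
  R_cast iron = (1/0.958 − 1/0.980)/(4πk) = 0.02343/(4π·52.2) = 3.572×10^-5 K/W
  R_perlite = (1/0.980 − 1/1.28)/(4πk) = 0.2392/(4π·0.0507) = 0.3754 K/W
  R_vermiculite board = (1/1.28 − 1/1.89)/(4πk) = 0.2521/(4π·0.0740) = 0.2712 K/W
ΣR = 3.572×10^-5 + 0.3754 + 0.2712 = 0.6466 K/W
Q = ΔT/ΣR = (371 °C − 28.9 °C)/0.6466 = 529 W

Q = 529 W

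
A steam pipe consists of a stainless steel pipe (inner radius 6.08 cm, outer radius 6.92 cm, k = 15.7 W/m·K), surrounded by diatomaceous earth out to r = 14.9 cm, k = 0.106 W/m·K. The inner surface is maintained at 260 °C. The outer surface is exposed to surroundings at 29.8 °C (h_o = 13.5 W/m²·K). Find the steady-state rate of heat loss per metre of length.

Resistance network (inner→outer):
  R'_stainless steel = ln(0.0692/0.0608)/(2πk) = 0.1294/(2π·15.7) = 0.001312 m·K/W
  R'_diatomaceous earth = ln(0.149/0.0692)/(2πk) = 0.7669/(2π·0.106) = 1.152 m·K/W
  R'_conv,out = 1/(2πr h) = 1/(2π·0.149·13.5) = 0.07912 m·K/W
ΣR = 0.001312 + 1.152 + 0.07912 = 1.232 m·K/W
Q' = ΔT/ΣR = (260 °C − 29.8 °C)/1.232 = 187 W/m

Q' = 187 W/m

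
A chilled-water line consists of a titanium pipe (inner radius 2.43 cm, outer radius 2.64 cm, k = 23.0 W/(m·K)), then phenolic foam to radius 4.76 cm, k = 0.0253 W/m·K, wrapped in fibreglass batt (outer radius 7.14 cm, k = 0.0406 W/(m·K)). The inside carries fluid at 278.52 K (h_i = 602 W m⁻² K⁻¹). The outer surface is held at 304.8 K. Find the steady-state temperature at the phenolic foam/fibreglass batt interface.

Resistance network (inner→outer):
  R'_conv,in = 1/(2πr h) = 1/(2π·0.0243·602) = 0.01088 m·K/W
  R'_titanium = ln(0.0264/0.0243)/(2πk) = 0.08289/(2π·23.0) = 5.736×10^-4 m·K/W
  R'_phenolic foam = ln(0.0476/0.0264)/(2πk) = 0.5895/(2π·0.0253) = 3.708 m·K/W
  R'_fibreglass batt = ln(0.0714/0.0476)/(2πk) = 0.4055/(2π·0.0406) = 1.589 m·K/W
ΣR = 0.01088 + 5.736×10^-4 + 3.708 + 1.589 = 5.308 m·K/W
Q' = ΔT/ΣR = (278.52 K − 304.8 K)/5.308 = -4.951 W/m
From the inner boundary to the phenolic foam/fibreglass batt interface, ΣR_partial = 3.719 m·K/W.
T_interface = T_in − Q'·ΣR_partial = 278.52 K − (-4.951)(3.719) = 296.9 K

T = 296.9 K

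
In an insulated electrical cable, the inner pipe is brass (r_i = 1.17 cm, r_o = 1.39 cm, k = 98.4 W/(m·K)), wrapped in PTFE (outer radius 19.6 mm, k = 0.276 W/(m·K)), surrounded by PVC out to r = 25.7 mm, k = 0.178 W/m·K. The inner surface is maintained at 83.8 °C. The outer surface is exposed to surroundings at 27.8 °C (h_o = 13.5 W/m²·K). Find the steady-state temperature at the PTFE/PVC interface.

T = 71.4 °C

Resistance network (inner→outer):
  R'_brass = ln(0.0139/0.0117)/(2πk) = 0.1723/(2π·98.4) = 2.787×10^-4 m·K/W
  R'_PTFE = ln(0.0196/0.0139)/(2πk) = 0.3436/(2π·0.276) = 0.1982 m·K/W
  R'_PVC = ln(0.0257/0.0196)/(2πk) = 0.2710/(2π·0.178) = 0.2423 m·K/W
  R'_conv,out = 1/(2πr h) = 1/(2π·0.0257·13.5) = 0.4587 m·K/W
ΣR = 2.787×10^-4 + 0.1982 + 0.2423 + 0.4587 = 0.8995 m·K/W
Q' = ΔT/ΣR = (83.8 °C − 27.8 °C)/0.8995 = 62.26 W/m
From the inner boundary to the PTFE/PVC interface, ΣR_partial = 0.1985 m·K/W.
T_interface = T_in − Q'·ΣR_partial = 83.8 °C − (62.26)(0.1985) = 71.4 °C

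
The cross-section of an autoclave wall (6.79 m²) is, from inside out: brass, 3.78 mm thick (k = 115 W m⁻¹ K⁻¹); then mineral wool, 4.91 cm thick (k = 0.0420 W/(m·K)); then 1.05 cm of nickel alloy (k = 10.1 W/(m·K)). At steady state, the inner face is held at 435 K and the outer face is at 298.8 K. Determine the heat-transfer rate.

Resistance network (inner→outer):
  R_brass = L/(kA) = 0.00378/(115·6.79) = 4.841×10^-6 K/W
  R_mineral wool = L/(kA) = 0.0491/(0.0420·6.79) = 0.1722 K/W
  R_nickel alloy = L/(kA) = 0.0105/(10.1·6.79) = 1.531×10^-4 K/W
ΣR = 4.841×10^-6 + 0.1722 + 1.531×10^-4 = 0.1724 K/W
Q = ΔT/ΣR = (435 K − 298.8 K)/0.1724 = 790 W

Q = 790 W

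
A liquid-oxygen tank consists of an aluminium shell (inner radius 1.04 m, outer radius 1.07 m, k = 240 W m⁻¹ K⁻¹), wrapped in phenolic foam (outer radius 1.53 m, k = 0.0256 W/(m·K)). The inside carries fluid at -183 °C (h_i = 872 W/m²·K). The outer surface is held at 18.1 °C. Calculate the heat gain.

Q = 230 W

Treat each layer as a resistance in series:
  R_conv,in = 1/(4πr²h) = 1/(4π·1.04²·872) = 8.437×10^-5 K/W
  R_aluminium = (1/1.04 − 1/1.07)/(4πk) = 0.02696/(4π·240) = 8.939×10^-6 K/W
  R_phenolic foam = (1/1.07 − 1/1.53)/(4πk) = 0.2810/(4π·0.0256) = 0.8734 K/W
ΣR = 8.437×10^-5 + 8.939×10^-6 + 0.8734 = 0.8735 K/W
Q = ΔT/ΣR = (-183 °C − 18.1 °C)/0.8735 = -230 W
(Negative Q ⇒ heat flows inward; heat gain = 230 W.)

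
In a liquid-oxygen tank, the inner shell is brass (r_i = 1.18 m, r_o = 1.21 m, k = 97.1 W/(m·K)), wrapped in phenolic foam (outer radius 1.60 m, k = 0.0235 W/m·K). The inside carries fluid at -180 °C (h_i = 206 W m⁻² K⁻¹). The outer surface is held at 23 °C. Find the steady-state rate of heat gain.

Q = 297 W

Resistance network (inner→outer):
  R_conv,in = 1/(4πr²h) = 1/(4π·1.18²·206) = 2.774×10^-4 K/W
  R_brass = (1/1.18 − 1/1.21)/(4πk) = 0.02101/(4π·97.1) = 1.722×10^-5 K/W
  R_phenolic foam = (1/1.21 − 1/1.60)/(4πk) = 0.2014/(4π·0.0235) = 0.6822 K/W
ΣR = 2.774×10^-4 + 1.722×10^-5 + 0.6822 = 0.6825 K/W
Q = ΔT/ΣR = (-180 °C − 23 °C)/0.6825 = -297 W
(Negative Q ⇒ heat flows inward; heat gain = 297 W.)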